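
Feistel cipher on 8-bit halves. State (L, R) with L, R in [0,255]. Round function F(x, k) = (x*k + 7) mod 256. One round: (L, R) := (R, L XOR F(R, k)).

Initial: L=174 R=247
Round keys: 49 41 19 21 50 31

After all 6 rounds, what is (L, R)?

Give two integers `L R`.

Round 1 (k=49): L=247 R=224
Round 2 (k=41): L=224 R=16
Round 3 (k=19): L=16 R=215
Round 4 (k=21): L=215 R=186
Round 5 (k=50): L=186 R=140
Round 6 (k=31): L=140 R=65

Answer: 140 65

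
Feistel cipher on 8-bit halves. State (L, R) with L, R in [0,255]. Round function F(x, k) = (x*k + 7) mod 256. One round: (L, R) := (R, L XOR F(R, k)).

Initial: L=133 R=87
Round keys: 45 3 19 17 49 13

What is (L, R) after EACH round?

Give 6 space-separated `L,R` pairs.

Answer: 87,215 215,219 219,159 159,77 77,91 91,235

Derivation:
Round 1 (k=45): L=87 R=215
Round 2 (k=3): L=215 R=219
Round 3 (k=19): L=219 R=159
Round 4 (k=17): L=159 R=77
Round 5 (k=49): L=77 R=91
Round 6 (k=13): L=91 R=235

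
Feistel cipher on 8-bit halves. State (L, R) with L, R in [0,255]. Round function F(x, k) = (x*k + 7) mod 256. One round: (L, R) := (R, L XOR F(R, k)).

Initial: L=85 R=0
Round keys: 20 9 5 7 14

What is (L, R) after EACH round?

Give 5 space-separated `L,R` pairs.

Round 1 (k=20): L=0 R=82
Round 2 (k=9): L=82 R=233
Round 3 (k=5): L=233 R=198
Round 4 (k=7): L=198 R=152
Round 5 (k=14): L=152 R=145

Answer: 0,82 82,233 233,198 198,152 152,145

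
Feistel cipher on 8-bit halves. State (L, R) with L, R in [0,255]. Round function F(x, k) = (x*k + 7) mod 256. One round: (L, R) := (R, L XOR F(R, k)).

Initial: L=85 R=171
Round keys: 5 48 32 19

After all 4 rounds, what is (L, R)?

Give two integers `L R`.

Round 1 (k=5): L=171 R=11
Round 2 (k=48): L=11 R=188
Round 3 (k=32): L=188 R=140
Round 4 (k=19): L=140 R=215

Answer: 140 215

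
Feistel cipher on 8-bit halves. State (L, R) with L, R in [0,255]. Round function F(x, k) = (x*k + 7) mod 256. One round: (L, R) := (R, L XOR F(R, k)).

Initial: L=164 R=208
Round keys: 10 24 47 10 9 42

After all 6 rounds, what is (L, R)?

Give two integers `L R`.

Answer: 154 129

Derivation:
Round 1 (k=10): L=208 R=131
Round 2 (k=24): L=131 R=159
Round 3 (k=47): L=159 R=187
Round 4 (k=10): L=187 R=202
Round 5 (k=9): L=202 R=154
Round 6 (k=42): L=154 R=129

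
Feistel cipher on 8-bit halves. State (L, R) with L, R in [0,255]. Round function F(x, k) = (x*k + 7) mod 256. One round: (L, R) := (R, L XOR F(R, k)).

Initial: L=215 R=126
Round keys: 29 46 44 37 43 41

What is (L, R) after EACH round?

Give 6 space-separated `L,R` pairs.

Round 1 (k=29): L=126 R=154
Round 2 (k=46): L=154 R=205
Round 3 (k=44): L=205 R=217
Round 4 (k=37): L=217 R=169
Round 5 (k=43): L=169 R=179
Round 6 (k=41): L=179 R=27

Answer: 126,154 154,205 205,217 217,169 169,179 179,27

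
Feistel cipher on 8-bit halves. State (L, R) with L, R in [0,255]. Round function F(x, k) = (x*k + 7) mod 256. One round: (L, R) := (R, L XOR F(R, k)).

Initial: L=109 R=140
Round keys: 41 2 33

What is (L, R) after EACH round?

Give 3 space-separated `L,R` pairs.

Answer: 140,30 30,207 207,168

Derivation:
Round 1 (k=41): L=140 R=30
Round 2 (k=2): L=30 R=207
Round 3 (k=33): L=207 R=168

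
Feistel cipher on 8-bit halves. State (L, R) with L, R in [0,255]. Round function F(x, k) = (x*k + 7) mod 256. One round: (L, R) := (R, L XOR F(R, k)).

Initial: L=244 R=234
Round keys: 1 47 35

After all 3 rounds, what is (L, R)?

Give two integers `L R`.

Round 1 (k=1): L=234 R=5
Round 2 (k=47): L=5 R=24
Round 3 (k=35): L=24 R=74

Answer: 24 74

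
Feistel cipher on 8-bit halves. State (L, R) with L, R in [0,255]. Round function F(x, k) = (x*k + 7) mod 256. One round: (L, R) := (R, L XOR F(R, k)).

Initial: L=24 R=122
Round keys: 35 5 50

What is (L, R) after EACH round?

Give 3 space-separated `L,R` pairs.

Round 1 (k=35): L=122 R=173
Round 2 (k=5): L=173 R=18
Round 3 (k=50): L=18 R=38

Answer: 122,173 173,18 18,38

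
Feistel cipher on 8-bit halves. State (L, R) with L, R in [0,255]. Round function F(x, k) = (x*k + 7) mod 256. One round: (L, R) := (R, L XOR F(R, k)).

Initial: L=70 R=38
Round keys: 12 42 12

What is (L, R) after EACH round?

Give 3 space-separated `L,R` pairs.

Answer: 38,137 137,167 167,82

Derivation:
Round 1 (k=12): L=38 R=137
Round 2 (k=42): L=137 R=167
Round 3 (k=12): L=167 R=82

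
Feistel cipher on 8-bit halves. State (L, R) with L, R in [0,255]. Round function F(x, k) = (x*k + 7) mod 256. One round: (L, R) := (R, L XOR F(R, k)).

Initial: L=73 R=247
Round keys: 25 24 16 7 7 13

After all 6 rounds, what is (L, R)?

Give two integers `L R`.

Round 1 (k=25): L=247 R=111
Round 2 (k=24): L=111 R=152
Round 3 (k=16): L=152 R=232
Round 4 (k=7): L=232 R=199
Round 5 (k=7): L=199 R=144
Round 6 (k=13): L=144 R=144

Answer: 144 144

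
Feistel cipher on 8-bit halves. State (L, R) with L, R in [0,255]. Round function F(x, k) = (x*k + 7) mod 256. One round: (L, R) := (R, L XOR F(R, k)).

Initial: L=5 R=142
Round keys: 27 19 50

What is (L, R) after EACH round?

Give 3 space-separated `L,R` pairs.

Round 1 (k=27): L=142 R=4
Round 2 (k=19): L=4 R=221
Round 3 (k=50): L=221 R=53

Answer: 142,4 4,221 221,53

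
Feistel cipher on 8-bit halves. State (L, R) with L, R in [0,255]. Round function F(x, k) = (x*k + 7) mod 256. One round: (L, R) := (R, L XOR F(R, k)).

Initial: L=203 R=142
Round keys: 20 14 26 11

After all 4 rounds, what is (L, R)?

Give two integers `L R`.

Round 1 (k=20): L=142 R=212
Round 2 (k=14): L=212 R=17
Round 3 (k=26): L=17 R=21
Round 4 (k=11): L=21 R=255

Answer: 21 255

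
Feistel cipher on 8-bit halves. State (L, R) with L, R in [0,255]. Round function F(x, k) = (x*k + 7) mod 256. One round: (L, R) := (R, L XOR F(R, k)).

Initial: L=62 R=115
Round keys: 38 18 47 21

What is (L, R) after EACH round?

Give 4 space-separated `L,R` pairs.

Answer: 115,39 39,182 182,86 86,163

Derivation:
Round 1 (k=38): L=115 R=39
Round 2 (k=18): L=39 R=182
Round 3 (k=47): L=182 R=86
Round 4 (k=21): L=86 R=163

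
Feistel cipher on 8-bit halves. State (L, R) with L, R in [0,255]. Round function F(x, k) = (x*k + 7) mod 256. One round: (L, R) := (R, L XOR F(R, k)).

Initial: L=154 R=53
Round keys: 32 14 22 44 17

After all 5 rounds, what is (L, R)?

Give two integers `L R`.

Round 1 (k=32): L=53 R=61
Round 2 (k=14): L=61 R=104
Round 3 (k=22): L=104 R=202
Round 4 (k=44): L=202 R=215
Round 5 (k=17): L=215 R=132

Answer: 215 132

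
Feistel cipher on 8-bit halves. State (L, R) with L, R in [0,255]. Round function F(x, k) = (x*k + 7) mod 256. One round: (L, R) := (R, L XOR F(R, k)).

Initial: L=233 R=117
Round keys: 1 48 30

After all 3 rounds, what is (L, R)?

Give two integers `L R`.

Answer: 130 214

Derivation:
Round 1 (k=1): L=117 R=149
Round 2 (k=48): L=149 R=130
Round 3 (k=30): L=130 R=214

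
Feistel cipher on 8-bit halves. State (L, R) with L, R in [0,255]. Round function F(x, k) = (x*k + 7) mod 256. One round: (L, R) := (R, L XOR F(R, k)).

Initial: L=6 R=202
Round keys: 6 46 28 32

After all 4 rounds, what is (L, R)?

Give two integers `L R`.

Answer: 142 96

Derivation:
Round 1 (k=6): L=202 R=197
Round 2 (k=46): L=197 R=167
Round 3 (k=28): L=167 R=142
Round 4 (k=32): L=142 R=96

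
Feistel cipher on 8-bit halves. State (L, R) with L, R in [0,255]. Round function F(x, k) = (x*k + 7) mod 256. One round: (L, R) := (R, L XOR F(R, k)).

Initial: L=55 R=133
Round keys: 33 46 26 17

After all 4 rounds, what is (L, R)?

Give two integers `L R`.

Round 1 (k=33): L=133 R=27
Round 2 (k=46): L=27 R=100
Round 3 (k=26): L=100 R=52
Round 4 (k=17): L=52 R=31

Answer: 52 31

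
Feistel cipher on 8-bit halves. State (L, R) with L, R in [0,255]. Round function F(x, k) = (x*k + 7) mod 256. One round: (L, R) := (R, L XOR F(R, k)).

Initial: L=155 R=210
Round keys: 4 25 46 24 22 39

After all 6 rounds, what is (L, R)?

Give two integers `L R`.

Round 1 (k=4): L=210 R=212
Round 2 (k=25): L=212 R=105
Round 3 (k=46): L=105 R=49
Round 4 (k=24): L=49 R=246
Round 5 (k=22): L=246 R=26
Round 6 (k=39): L=26 R=11

Answer: 26 11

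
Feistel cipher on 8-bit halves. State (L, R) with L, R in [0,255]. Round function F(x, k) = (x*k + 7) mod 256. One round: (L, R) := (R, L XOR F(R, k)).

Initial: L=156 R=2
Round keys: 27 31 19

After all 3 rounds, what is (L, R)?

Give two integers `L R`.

Answer: 132 114

Derivation:
Round 1 (k=27): L=2 R=161
Round 2 (k=31): L=161 R=132
Round 3 (k=19): L=132 R=114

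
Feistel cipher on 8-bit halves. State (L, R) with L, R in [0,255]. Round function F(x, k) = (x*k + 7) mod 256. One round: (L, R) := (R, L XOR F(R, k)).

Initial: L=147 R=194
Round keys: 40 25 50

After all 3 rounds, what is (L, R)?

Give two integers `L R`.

Answer: 233 77

Derivation:
Round 1 (k=40): L=194 R=196
Round 2 (k=25): L=196 R=233
Round 3 (k=50): L=233 R=77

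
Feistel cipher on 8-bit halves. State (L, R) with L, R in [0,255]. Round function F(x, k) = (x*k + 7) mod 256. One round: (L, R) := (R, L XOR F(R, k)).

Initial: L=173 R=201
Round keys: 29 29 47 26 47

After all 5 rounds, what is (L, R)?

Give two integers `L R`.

Answer: 104 212

Derivation:
Round 1 (k=29): L=201 R=97
Round 2 (k=29): L=97 R=205
Round 3 (k=47): L=205 R=203
Round 4 (k=26): L=203 R=104
Round 5 (k=47): L=104 R=212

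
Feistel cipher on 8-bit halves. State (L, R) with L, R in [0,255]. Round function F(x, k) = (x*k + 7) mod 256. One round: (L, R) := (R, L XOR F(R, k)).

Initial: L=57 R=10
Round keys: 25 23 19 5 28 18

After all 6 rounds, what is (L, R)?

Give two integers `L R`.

Round 1 (k=25): L=10 R=56
Round 2 (k=23): L=56 R=5
Round 3 (k=19): L=5 R=94
Round 4 (k=5): L=94 R=216
Round 5 (k=28): L=216 R=249
Round 6 (k=18): L=249 R=81

Answer: 249 81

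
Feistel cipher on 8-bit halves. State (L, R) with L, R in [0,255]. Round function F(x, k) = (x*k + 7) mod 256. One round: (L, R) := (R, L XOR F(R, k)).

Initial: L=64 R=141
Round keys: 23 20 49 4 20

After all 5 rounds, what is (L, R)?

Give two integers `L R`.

Round 1 (k=23): L=141 R=242
Round 2 (k=20): L=242 R=98
Round 3 (k=49): L=98 R=59
Round 4 (k=4): L=59 R=145
Round 5 (k=20): L=145 R=96

Answer: 145 96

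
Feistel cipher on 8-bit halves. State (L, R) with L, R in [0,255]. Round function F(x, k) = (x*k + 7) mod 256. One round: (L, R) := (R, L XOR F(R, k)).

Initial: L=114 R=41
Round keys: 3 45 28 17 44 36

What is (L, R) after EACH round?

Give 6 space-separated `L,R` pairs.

Answer: 41,240 240,30 30,191 191,168 168,88 88,207

Derivation:
Round 1 (k=3): L=41 R=240
Round 2 (k=45): L=240 R=30
Round 3 (k=28): L=30 R=191
Round 4 (k=17): L=191 R=168
Round 5 (k=44): L=168 R=88
Round 6 (k=36): L=88 R=207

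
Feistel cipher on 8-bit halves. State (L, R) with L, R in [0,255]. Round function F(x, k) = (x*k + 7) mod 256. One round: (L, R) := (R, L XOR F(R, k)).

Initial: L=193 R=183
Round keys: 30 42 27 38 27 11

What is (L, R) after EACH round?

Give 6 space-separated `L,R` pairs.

Round 1 (k=30): L=183 R=184
Round 2 (k=42): L=184 R=128
Round 3 (k=27): L=128 R=63
Round 4 (k=38): L=63 R=225
Round 5 (k=27): L=225 R=253
Round 6 (k=11): L=253 R=7

Answer: 183,184 184,128 128,63 63,225 225,253 253,7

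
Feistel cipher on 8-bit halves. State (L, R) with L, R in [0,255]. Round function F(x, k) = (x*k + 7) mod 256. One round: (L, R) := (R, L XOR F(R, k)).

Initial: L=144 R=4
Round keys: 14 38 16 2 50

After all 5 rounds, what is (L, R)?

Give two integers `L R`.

Round 1 (k=14): L=4 R=175
Round 2 (k=38): L=175 R=5
Round 3 (k=16): L=5 R=248
Round 4 (k=2): L=248 R=242
Round 5 (k=50): L=242 R=179

Answer: 242 179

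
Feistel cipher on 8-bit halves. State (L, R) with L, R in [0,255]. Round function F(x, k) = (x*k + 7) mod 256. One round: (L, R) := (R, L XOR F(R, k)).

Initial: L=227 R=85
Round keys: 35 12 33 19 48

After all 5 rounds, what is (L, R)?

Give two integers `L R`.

Round 1 (k=35): L=85 R=69
Round 2 (k=12): L=69 R=22
Round 3 (k=33): L=22 R=152
Round 4 (k=19): L=152 R=89
Round 5 (k=48): L=89 R=47

Answer: 89 47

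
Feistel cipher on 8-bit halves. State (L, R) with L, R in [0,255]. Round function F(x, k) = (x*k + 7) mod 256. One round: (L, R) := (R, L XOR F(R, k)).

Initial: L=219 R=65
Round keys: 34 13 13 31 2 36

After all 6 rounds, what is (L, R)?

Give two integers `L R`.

Answer: 14 237

Derivation:
Round 1 (k=34): L=65 R=114
Round 2 (k=13): L=114 R=144
Round 3 (k=13): L=144 R=37
Round 4 (k=31): L=37 R=18
Round 5 (k=2): L=18 R=14
Round 6 (k=36): L=14 R=237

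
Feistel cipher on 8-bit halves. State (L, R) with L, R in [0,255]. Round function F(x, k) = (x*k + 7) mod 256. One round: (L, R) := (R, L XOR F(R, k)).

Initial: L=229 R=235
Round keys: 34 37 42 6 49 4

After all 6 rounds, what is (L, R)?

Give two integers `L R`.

Round 1 (k=34): L=235 R=216
Round 2 (k=37): L=216 R=212
Round 3 (k=42): L=212 R=23
Round 4 (k=6): L=23 R=69
Round 5 (k=49): L=69 R=43
Round 6 (k=4): L=43 R=246

Answer: 43 246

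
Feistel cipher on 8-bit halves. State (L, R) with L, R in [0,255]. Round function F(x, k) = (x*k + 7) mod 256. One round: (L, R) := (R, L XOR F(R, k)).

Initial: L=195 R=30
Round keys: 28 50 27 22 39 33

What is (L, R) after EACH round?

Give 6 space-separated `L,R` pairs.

Round 1 (k=28): L=30 R=140
Round 2 (k=50): L=140 R=65
Round 3 (k=27): L=65 R=110
Round 4 (k=22): L=110 R=58
Round 5 (k=39): L=58 R=179
Round 6 (k=33): L=179 R=32

Answer: 30,140 140,65 65,110 110,58 58,179 179,32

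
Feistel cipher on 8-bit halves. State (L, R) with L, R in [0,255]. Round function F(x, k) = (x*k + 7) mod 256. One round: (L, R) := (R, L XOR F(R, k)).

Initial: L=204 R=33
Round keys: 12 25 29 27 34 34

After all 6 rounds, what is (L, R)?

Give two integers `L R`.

Answer: 172 126

Derivation:
Round 1 (k=12): L=33 R=95
Round 2 (k=25): L=95 R=111
Round 3 (k=29): L=111 R=197
Round 4 (k=27): L=197 R=161
Round 5 (k=34): L=161 R=172
Round 6 (k=34): L=172 R=126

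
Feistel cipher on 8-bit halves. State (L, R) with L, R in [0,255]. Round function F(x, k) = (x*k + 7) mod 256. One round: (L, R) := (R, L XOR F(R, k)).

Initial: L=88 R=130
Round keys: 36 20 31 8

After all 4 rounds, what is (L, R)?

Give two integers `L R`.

Round 1 (k=36): L=130 R=23
Round 2 (k=20): L=23 R=81
Round 3 (k=31): L=81 R=193
Round 4 (k=8): L=193 R=94

Answer: 193 94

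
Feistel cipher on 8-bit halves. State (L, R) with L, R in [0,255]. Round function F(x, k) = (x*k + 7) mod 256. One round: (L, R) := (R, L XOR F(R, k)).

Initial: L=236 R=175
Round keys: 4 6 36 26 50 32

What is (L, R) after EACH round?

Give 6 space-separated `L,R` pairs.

Round 1 (k=4): L=175 R=47
Round 2 (k=6): L=47 R=142
Round 3 (k=36): L=142 R=208
Round 4 (k=26): L=208 R=169
Round 5 (k=50): L=169 R=217
Round 6 (k=32): L=217 R=142

Answer: 175,47 47,142 142,208 208,169 169,217 217,142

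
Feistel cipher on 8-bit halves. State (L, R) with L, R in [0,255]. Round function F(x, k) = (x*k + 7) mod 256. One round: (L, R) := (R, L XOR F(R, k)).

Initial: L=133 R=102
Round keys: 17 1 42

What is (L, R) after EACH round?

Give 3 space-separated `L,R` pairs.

Round 1 (k=17): L=102 R=72
Round 2 (k=1): L=72 R=41
Round 3 (k=42): L=41 R=137

Answer: 102,72 72,41 41,137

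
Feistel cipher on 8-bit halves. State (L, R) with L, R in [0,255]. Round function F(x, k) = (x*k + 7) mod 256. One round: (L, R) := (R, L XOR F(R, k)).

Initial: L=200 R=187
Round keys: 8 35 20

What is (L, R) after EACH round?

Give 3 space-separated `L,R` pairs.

Round 1 (k=8): L=187 R=23
Round 2 (k=35): L=23 R=151
Round 3 (k=20): L=151 R=196

Answer: 187,23 23,151 151,196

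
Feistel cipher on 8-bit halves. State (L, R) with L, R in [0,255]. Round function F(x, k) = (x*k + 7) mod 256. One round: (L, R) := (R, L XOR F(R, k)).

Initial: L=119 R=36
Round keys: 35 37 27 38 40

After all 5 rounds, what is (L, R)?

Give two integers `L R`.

Answer: 200 111

Derivation:
Round 1 (k=35): L=36 R=132
Round 2 (k=37): L=132 R=63
Round 3 (k=27): L=63 R=40
Round 4 (k=38): L=40 R=200
Round 5 (k=40): L=200 R=111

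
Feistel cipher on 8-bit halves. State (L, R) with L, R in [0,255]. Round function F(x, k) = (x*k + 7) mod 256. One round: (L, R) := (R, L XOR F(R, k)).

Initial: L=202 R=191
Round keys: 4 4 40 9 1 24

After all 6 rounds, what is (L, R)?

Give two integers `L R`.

Round 1 (k=4): L=191 R=201
Round 2 (k=4): L=201 R=148
Round 3 (k=40): L=148 R=238
Round 4 (k=9): L=238 R=241
Round 5 (k=1): L=241 R=22
Round 6 (k=24): L=22 R=230

Answer: 22 230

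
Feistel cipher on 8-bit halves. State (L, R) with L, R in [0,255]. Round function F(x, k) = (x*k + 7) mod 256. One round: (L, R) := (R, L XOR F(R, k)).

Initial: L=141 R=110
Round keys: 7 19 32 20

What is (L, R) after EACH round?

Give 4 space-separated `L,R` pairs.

Answer: 110,132 132,189 189,35 35,126

Derivation:
Round 1 (k=7): L=110 R=132
Round 2 (k=19): L=132 R=189
Round 3 (k=32): L=189 R=35
Round 4 (k=20): L=35 R=126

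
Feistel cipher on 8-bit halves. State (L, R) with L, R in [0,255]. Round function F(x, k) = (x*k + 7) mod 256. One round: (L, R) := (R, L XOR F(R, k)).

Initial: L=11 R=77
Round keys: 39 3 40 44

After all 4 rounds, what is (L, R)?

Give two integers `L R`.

Round 1 (k=39): L=77 R=201
Round 2 (k=3): L=201 R=47
Round 3 (k=40): L=47 R=150
Round 4 (k=44): L=150 R=224

Answer: 150 224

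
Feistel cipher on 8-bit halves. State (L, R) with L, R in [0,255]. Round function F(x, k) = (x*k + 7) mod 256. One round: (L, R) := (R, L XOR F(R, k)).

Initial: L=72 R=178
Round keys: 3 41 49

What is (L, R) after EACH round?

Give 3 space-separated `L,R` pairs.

Round 1 (k=3): L=178 R=85
Round 2 (k=41): L=85 R=22
Round 3 (k=49): L=22 R=104

Answer: 178,85 85,22 22,104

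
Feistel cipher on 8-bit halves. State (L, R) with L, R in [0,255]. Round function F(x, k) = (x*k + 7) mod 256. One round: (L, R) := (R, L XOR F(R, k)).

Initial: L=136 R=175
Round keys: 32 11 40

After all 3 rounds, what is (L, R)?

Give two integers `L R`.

Answer: 99 16

Derivation:
Round 1 (k=32): L=175 R=111
Round 2 (k=11): L=111 R=99
Round 3 (k=40): L=99 R=16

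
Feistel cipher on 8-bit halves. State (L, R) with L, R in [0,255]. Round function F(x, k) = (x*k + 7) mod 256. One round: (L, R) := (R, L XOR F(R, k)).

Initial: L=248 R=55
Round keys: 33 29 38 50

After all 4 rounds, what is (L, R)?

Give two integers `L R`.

Round 1 (k=33): L=55 R=230
Round 2 (k=29): L=230 R=34
Round 3 (k=38): L=34 R=245
Round 4 (k=50): L=245 R=195

Answer: 245 195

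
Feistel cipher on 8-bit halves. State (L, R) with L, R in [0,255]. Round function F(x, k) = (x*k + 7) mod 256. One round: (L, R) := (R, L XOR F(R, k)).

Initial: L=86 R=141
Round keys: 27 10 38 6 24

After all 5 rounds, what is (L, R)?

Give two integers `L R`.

Round 1 (k=27): L=141 R=176
Round 2 (k=10): L=176 R=106
Round 3 (k=38): L=106 R=115
Round 4 (k=6): L=115 R=211
Round 5 (k=24): L=211 R=188

Answer: 211 188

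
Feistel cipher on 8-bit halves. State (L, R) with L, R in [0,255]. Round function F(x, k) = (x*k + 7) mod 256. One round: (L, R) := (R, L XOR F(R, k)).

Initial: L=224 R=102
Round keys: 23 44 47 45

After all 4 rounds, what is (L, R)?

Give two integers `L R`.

Round 1 (k=23): L=102 R=209
Round 2 (k=44): L=209 R=149
Round 3 (k=47): L=149 R=179
Round 4 (k=45): L=179 R=235

Answer: 179 235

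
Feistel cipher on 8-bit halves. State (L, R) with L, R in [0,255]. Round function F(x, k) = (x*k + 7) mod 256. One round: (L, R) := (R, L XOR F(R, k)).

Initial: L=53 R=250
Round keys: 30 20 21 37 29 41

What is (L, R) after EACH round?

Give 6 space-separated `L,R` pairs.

Answer: 250,102 102,5 5,22 22,48 48,97 97,160

Derivation:
Round 1 (k=30): L=250 R=102
Round 2 (k=20): L=102 R=5
Round 3 (k=21): L=5 R=22
Round 4 (k=37): L=22 R=48
Round 5 (k=29): L=48 R=97
Round 6 (k=41): L=97 R=160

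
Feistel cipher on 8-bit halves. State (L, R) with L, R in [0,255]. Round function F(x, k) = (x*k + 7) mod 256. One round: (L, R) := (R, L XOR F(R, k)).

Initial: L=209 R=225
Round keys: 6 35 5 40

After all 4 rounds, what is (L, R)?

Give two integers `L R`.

Round 1 (k=6): L=225 R=156
Round 2 (k=35): L=156 R=186
Round 3 (k=5): L=186 R=53
Round 4 (k=40): L=53 R=245

Answer: 53 245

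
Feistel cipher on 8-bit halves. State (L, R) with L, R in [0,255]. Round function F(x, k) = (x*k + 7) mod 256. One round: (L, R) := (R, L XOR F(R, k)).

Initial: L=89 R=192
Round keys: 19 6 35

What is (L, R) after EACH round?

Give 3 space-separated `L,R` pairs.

Round 1 (k=19): L=192 R=30
Round 2 (k=6): L=30 R=123
Round 3 (k=35): L=123 R=198

Answer: 192,30 30,123 123,198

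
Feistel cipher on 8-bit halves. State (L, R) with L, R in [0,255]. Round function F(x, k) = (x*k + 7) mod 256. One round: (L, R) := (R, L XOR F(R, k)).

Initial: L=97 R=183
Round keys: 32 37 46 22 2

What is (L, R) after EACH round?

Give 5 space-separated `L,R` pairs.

Answer: 183,134 134,210 210,69 69,39 39,16

Derivation:
Round 1 (k=32): L=183 R=134
Round 2 (k=37): L=134 R=210
Round 3 (k=46): L=210 R=69
Round 4 (k=22): L=69 R=39
Round 5 (k=2): L=39 R=16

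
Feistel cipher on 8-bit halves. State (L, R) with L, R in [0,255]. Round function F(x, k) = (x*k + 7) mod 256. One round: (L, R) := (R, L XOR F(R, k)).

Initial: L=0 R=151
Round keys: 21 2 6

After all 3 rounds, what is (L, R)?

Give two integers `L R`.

Answer: 76 165

Derivation:
Round 1 (k=21): L=151 R=106
Round 2 (k=2): L=106 R=76
Round 3 (k=6): L=76 R=165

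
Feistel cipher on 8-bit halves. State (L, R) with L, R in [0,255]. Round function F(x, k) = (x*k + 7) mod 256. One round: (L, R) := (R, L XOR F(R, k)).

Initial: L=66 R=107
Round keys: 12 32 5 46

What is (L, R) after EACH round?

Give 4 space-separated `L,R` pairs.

Answer: 107,73 73,76 76,202 202,31

Derivation:
Round 1 (k=12): L=107 R=73
Round 2 (k=32): L=73 R=76
Round 3 (k=5): L=76 R=202
Round 4 (k=46): L=202 R=31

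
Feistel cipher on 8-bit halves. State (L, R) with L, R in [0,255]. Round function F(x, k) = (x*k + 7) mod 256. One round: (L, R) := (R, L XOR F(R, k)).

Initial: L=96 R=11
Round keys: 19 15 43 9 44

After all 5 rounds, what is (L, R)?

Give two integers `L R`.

Round 1 (k=19): L=11 R=184
Round 2 (k=15): L=184 R=196
Round 3 (k=43): L=196 R=75
Round 4 (k=9): L=75 R=110
Round 5 (k=44): L=110 R=164

Answer: 110 164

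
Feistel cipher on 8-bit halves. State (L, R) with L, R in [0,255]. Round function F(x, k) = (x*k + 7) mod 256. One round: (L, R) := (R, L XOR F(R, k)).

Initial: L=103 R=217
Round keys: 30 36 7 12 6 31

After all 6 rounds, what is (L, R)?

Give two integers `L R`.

Round 1 (k=30): L=217 R=18
Round 2 (k=36): L=18 R=86
Round 3 (k=7): L=86 R=115
Round 4 (k=12): L=115 R=61
Round 5 (k=6): L=61 R=6
Round 6 (k=31): L=6 R=252

Answer: 6 252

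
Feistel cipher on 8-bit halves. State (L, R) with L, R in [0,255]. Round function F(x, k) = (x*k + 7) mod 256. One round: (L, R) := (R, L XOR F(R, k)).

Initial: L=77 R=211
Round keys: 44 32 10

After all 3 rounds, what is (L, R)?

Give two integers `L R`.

Round 1 (k=44): L=211 R=6
Round 2 (k=32): L=6 R=20
Round 3 (k=10): L=20 R=201

Answer: 20 201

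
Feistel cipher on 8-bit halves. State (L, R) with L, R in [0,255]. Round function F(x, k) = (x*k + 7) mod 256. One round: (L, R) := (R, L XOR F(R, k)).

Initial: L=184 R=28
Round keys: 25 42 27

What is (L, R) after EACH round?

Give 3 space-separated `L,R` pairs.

Round 1 (k=25): L=28 R=123
Round 2 (k=42): L=123 R=41
Round 3 (k=27): L=41 R=33

Answer: 28,123 123,41 41,33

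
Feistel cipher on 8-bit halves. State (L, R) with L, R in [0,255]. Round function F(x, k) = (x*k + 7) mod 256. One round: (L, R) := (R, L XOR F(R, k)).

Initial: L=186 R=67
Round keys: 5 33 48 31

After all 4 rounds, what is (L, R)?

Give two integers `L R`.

Round 1 (k=5): L=67 R=236
Round 2 (k=33): L=236 R=48
Round 3 (k=48): L=48 R=235
Round 4 (k=31): L=235 R=76

Answer: 235 76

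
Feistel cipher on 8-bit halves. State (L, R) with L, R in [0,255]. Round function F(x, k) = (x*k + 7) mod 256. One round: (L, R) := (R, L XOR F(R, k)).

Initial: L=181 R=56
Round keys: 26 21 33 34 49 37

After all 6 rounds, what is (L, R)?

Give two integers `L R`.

Answer: 59 44

Derivation:
Round 1 (k=26): L=56 R=2
Round 2 (k=21): L=2 R=9
Round 3 (k=33): L=9 R=50
Round 4 (k=34): L=50 R=162
Round 5 (k=49): L=162 R=59
Round 6 (k=37): L=59 R=44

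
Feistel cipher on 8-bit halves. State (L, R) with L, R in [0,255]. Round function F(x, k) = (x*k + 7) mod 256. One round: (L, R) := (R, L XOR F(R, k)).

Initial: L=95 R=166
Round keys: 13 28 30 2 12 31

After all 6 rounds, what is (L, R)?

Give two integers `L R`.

Answer: 72 195

Derivation:
Round 1 (k=13): L=166 R=42
Round 2 (k=28): L=42 R=57
Round 3 (k=30): L=57 R=159
Round 4 (k=2): L=159 R=124
Round 5 (k=12): L=124 R=72
Round 6 (k=31): L=72 R=195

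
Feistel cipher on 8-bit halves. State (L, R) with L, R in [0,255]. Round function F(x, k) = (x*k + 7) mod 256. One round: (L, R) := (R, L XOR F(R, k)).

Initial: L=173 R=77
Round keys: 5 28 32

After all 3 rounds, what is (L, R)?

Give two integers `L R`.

Round 1 (k=5): L=77 R=37
Round 2 (k=28): L=37 R=94
Round 3 (k=32): L=94 R=226

Answer: 94 226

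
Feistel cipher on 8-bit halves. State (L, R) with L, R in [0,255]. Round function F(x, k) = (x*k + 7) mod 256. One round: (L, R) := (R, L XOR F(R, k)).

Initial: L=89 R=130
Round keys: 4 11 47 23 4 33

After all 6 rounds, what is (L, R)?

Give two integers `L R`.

Round 1 (k=4): L=130 R=86
Round 2 (k=11): L=86 R=59
Round 3 (k=47): L=59 R=138
Round 4 (k=23): L=138 R=86
Round 5 (k=4): L=86 R=213
Round 6 (k=33): L=213 R=42

Answer: 213 42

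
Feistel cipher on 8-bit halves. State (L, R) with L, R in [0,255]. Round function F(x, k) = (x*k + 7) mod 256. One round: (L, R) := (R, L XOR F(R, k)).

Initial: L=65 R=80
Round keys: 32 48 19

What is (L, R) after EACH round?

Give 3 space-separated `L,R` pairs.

Round 1 (k=32): L=80 R=70
Round 2 (k=48): L=70 R=119
Round 3 (k=19): L=119 R=154

Answer: 80,70 70,119 119,154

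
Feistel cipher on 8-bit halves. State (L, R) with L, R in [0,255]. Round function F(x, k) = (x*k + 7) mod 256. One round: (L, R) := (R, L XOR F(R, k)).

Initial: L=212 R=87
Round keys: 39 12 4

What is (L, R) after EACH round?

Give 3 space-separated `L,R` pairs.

Round 1 (k=39): L=87 R=156
Round 2 (k=12): L=156 R=0
Round 3 (k=4): L=0 R=155

Answer: 87,156 156,0 0,155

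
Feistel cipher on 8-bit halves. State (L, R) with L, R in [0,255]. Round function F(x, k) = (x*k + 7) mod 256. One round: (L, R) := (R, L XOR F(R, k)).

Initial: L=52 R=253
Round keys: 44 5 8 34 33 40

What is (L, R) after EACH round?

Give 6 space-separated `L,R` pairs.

Answer: 253,183 183,103 103,136 136,112 112,255 255,175

Derivation:
Round 1 (k=44): L=253 R=183
Round 2 (k=5): L=183 R=103
Round 3 (k=8): L=103 R=136
Round 4 (k=34): L=136 R=112
Round 5 (k=33): L=112 R=255
Round 6 (k=40): L=255 R=175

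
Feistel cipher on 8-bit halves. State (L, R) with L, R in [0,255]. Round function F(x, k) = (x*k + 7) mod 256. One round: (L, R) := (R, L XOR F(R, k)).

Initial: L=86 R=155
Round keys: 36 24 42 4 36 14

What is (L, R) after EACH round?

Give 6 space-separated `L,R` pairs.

Answer: 155,133 133,228 228,234 234,75 75,121 121,238

Derivation:
Round 1 (k=36): L=155 R=133
Round 2 (k=24): L=133 R=228
Round 3 (k=42): L=228 R=234
Round 4 (k=4): L=234 R=75
Round 5 (k=36): L=75 R=121
Round 6 (k=14): L=121 R=238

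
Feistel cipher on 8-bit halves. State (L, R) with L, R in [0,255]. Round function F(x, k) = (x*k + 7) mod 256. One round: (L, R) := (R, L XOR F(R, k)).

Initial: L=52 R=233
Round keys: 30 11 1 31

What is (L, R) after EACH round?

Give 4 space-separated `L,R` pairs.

Answer: 233,97 97,219 219,131 131,63

Derivation:
Round 1 (k=30): L=233 R=97
Round 2 (k=11): L=97 R=219
Round 3 (k=1): L=219 R=131
Round 4 (k=31): L=131 R=63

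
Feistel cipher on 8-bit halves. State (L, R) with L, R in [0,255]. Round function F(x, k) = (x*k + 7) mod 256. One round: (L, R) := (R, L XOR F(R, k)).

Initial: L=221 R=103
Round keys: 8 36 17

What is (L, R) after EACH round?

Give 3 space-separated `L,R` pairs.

Answer: 103,226 226,168 168,205

Derivation:
Round 1 (k=8): L=103 R=226
Round 2 (k=36): L=226 R=168
Round 3 (k=17): L=168 R=205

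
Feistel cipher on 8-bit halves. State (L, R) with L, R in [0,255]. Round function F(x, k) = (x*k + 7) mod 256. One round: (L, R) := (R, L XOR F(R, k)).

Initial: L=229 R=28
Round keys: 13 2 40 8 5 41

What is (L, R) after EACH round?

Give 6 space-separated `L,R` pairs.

Round 1 (k=13): L=28 R=150
Round 2 (k=2): L=150 R=47
Round 3 (k=40): L=47 R=201
Round 4 (k=8): L=201 R=96
Round 5 (k=5): L=96 R=46
Round 6 (k=41): L=46 R=5

Answer: 28,150 150,47 47,201 201,96 96,46 46,5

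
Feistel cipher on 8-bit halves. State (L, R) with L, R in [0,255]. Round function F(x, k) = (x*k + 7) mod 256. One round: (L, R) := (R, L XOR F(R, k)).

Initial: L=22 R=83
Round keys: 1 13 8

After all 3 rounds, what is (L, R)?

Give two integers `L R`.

Answer: 176 203

Derivation:
Round 1 (k=1): L=83 R=76
Round 2 (k=13): L=76 R=176
Round 3 (k=8): L=176 R=203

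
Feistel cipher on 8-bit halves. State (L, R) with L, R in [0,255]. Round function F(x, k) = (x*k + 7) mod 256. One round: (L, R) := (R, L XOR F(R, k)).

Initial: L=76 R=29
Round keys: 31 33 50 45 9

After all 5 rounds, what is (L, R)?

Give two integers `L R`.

Round 1 (k=31): L=29 R=198
Round 2 (k=33): L=198 R=144
Round 3 (k=50): L=144 R=225
Round 4 (k=45): L=225 R=4
Round 5 (k=9): L=4 R=202

Answer: 4 202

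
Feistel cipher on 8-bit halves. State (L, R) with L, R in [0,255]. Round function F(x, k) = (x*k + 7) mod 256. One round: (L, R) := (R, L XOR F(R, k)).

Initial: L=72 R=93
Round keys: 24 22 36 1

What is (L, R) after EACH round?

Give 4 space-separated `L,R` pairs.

Answer: 93,247 247,28 28,0 0,27

Derivation:
Round 1 (k=24): L=93 R=247
Round 2 (k=22): L=247 R=28
Round 3 (k=36): L=28 R=0
Round 4 (k=1): L=0 R=27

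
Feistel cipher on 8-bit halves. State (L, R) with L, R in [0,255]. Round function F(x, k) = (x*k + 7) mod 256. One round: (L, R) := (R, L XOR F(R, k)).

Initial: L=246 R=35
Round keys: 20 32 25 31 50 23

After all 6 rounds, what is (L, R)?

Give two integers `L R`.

Answer: 143 141

Derivation:
Round 1 (k=20): L=35 R=53
Round 2 (k=32): L=53 R=132
Round 3 (k=25): L=132 R=222
Round 4 (k=31): L=222 R=109
Round 5 (k=50): L=109 R=143
Round 6 (k=23): L=143 R=141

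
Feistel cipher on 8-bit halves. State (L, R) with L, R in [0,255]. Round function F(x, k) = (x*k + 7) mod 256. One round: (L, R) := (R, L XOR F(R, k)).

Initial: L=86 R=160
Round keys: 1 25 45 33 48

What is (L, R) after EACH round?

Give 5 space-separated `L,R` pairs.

Answer: 160,241 241,48 48,134 134,125 125,241

Derivation:
Round 1 (k=1): L=160 R=241
Round 2 (k=25): L=241 R=48
Round 3 (k=45): L=48 R=134
Round 4 (k=33): L=134 R=125
Round 5 (k=48): L=125 R=241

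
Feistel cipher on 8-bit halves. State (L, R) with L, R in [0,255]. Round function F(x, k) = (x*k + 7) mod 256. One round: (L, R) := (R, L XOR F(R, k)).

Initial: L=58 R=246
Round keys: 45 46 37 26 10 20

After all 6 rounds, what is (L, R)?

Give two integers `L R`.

Answer: 142 169

Derivation:
Round 1 (k=45): L=246 R=127
Round 2 (k=46): L=127 R=47
Round 3 (k=37): L=47 R=173
Round 4 (k=26): L=173 R=182
Round 5 (k=10): L=182 R=142
Round 6 (k=20): L=142 R=169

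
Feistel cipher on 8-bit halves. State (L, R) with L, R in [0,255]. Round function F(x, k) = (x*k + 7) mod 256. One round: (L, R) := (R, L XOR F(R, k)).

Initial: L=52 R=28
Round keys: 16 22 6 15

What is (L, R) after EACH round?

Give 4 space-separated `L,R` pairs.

Round 1 (k=16): L=28 R=243
Round 2 (k=22): L=243 R=245
Round 3 (k=6): L=245 R=54
Round 4 (k=15): L=54 R=196

Answer: 28,243 243,245 245,54 54,196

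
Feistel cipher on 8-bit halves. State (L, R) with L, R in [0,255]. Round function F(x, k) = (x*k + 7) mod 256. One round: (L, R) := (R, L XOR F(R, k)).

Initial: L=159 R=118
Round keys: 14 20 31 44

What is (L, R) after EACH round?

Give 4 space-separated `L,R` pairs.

Answer: 118,228 228,161 161,98 98,126

Derivation:
Round 1 (k=14): L=118 R=228
Round 2 (k=20): L=228 R=161
Round 3 (k=31): L=161 R=98
Round 4 (k=44): L=98 R=126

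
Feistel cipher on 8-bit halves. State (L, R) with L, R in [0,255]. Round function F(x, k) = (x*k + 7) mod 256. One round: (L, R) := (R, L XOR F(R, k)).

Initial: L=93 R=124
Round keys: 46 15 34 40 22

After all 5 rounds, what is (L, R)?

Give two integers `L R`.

Answer: 214 128

Derivation:
Round 1 (k=46): L=124 R=18
Round 2 (k=15): L=18 R=105
Round 3 (k=34): L=105 R=235
Round 4 (k=40): L=235 R=214
Round 5 (k=22): L=214 R=128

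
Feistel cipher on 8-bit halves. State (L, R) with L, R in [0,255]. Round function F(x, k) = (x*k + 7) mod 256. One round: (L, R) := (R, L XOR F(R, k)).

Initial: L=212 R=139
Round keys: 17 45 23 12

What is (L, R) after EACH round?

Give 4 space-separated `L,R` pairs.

Round 1 (k=17): L=139 R=150
Round 2 (k=45): L=150 R=238
Round 3 (k=23): L=238 R=255
Round 4 (k=12): L=255 R=21

Answer: 139,150 150,238 238,255 255,21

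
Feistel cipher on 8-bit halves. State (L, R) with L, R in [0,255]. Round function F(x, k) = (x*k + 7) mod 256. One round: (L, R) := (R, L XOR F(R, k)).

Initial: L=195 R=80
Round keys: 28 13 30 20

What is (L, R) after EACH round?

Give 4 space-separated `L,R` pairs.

Answer: 80,4 4,107 107,149 149,192

Derivation:
Round 1 (k=28): L=80 R=4
Round 2 (k=13): L=4 R=107
Round 3 (k=30): L=107 R=149
Round 4 (k=20): L=149 R=192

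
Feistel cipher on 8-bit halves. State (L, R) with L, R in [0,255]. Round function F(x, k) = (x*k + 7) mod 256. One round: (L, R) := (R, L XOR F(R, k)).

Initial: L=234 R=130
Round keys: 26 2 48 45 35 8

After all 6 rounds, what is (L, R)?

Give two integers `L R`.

Round 1 (k=26): L=130 R=209
Round 2 (k=2): L=209 R=43
Round 3 (k=48): L=43 R=198
Round 4 (k=45): L=198 R=254
Round 5 (k=35): L=254 R=7
Round 6 (k=8): L=7 R=193

Answer: 7 193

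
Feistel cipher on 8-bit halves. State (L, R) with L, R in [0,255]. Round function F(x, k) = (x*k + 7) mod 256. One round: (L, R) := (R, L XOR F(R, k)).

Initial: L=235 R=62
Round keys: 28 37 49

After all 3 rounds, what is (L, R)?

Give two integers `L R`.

Round 1 (k=28): L=62 R=36
Round 2 (k=37): L=36 R=5
Round 3 (k=49): L=5 R=216

Answer: 5 216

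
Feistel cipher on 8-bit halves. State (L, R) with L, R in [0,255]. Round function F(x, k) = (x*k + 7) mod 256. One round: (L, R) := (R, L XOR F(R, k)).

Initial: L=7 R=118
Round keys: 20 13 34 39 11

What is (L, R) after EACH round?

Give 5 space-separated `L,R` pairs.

Answer: 118,56 56,169 169,65 65,71 71,85

Derivation:
Round 1 (k=20): L=118 R=56
Round 2 (k=13): L=56 R=169
Round 3 (k=34): L=169 R=65
Round 4 (k=39): L=65 R=71
Round 5 (k=11): L=71 R=85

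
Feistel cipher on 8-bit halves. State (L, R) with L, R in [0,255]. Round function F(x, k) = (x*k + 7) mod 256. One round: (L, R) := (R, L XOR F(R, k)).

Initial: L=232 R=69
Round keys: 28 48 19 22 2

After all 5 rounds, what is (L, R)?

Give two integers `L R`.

Round 1 (k=28): L=69 R=123
Round 2 (k=48): L=123 R=82
Round 3 (k=19): L=82 R=102
Round 4 (k=22): L=102 R=153
Round 5 (k=2): L=153 R=95

Answer: 153 95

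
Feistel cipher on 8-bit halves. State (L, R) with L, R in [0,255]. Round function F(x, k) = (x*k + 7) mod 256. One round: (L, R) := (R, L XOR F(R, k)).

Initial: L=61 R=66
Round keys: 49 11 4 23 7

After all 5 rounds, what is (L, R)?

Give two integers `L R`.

Answer: 241 129

Derivation:
Round 1 (k=49): L=66 R=148
Round 2 (k=11): L=148 R=33
Round 3 (k=4): L=33 R=31
Round 4 (k=23): L=31 R=241
Round 5 (k=7): L=241 R=129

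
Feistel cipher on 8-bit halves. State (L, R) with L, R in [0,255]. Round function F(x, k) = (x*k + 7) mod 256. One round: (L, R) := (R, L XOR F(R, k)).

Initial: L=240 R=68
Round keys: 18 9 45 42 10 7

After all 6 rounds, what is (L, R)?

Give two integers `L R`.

Round 1 (k=18): L=68 R=63
Round 2 (k=9): L=63 R=122
Round 3 (k=45): L=122 R=70
Round 4 (k=42): L=70 R=249
Round 5 (k=10): L=249 R=135
Round 6 (k=7): L=135 R=65

Answer: 135 65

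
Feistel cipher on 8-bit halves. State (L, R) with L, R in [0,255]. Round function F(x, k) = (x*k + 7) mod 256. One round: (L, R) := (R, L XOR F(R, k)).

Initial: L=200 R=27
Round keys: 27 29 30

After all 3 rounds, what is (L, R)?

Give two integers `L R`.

Answer: 148 119

Derivation:
Round 1 (k=27): L=27 R=40
Round 2 (k=29): L=40 R=148
Round 3 (k=30): L=148 R=119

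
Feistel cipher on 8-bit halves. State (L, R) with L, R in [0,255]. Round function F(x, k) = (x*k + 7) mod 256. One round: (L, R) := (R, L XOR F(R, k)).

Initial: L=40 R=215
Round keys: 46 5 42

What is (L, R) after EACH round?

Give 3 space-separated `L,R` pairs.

Answer: 215,129 129,91 91,116

Derivation:
Round 1 (k=46): L=215 R=129
Round 2 (k=5): L=129 R=91
Round 3 (k=42): L=91 R=116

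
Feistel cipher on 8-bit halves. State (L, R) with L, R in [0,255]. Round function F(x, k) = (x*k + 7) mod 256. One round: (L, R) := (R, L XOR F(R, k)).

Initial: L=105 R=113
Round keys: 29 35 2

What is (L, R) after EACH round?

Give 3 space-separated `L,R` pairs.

Round 1 (k=29): L=113 R=189
Round 2 (k=35): L=189 R=175
Round 3 (k=2): L=175 R=216

Answer: 113,189 189,175 175,216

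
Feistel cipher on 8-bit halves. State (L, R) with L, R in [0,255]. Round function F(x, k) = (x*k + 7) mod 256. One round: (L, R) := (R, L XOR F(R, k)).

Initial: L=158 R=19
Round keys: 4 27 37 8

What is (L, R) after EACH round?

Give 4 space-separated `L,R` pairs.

Answer: 19,205 205,181 181,253 253,90

Derivation:
Round 1 (k=4): L=19 R=205
Round 2 (k=27): L=205 R=181
Round 3 (k=37): L=181 R=253
Round 4 (k=8): L=253 R=90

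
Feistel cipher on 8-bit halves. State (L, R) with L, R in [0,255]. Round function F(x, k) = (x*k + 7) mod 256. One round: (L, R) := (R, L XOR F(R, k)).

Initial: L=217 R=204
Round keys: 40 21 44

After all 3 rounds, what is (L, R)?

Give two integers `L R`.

Round 1 (k=40): L=204 R=62
Round 2 (k=21): L=62 R=209
Round 3 (k=44): L=209 R=205

Answer: 209 205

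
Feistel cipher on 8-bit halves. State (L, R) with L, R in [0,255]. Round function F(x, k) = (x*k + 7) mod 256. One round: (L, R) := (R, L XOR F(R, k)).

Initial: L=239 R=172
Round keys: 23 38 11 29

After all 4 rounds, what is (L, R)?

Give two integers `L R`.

Round 1 (k=23): L=172 R=148
Round 2 (k=38): L=148 R=83
Round 3 (k=11): L=83 R=12
Round 4 (k=29): L=12 R=48

Answer: 12 48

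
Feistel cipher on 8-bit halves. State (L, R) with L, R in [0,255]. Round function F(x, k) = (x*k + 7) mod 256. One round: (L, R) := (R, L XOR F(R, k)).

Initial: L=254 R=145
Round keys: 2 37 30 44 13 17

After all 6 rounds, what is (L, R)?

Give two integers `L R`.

Answer: 61 144

Derivation:
Round 1 (k=2): L=145 R=215
Round 2 (k=37): L=215 R=139
Round 3 (k=30): L=139 R=134
Round 4 (k=44): L=134 R=132
Round 5 (k=13): L=132 R=61
Round 6 (k=17): L=61 R=144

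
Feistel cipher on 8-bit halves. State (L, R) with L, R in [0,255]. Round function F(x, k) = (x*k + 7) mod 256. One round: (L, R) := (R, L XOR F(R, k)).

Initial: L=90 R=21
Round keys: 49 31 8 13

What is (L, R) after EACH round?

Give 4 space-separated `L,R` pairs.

Round 1 (k=49): L=21 R=86
Round 2 (k=31): L=86 R=100
Round 3 (k=8): L=100 R=113
Round 4 (k=13): L=113 R=160

Answer: 21,86 86,100 100,113 113,160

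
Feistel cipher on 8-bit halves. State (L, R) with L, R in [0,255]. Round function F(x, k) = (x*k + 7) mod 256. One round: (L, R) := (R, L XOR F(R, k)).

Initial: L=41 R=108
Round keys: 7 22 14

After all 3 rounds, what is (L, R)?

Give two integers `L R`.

Answer: 127 43

Derivation:
Round 1 (k=7): L=108 R=210
Round 2 (k=22): L=210 R=127
Round 3 (k=14): L=127 R=43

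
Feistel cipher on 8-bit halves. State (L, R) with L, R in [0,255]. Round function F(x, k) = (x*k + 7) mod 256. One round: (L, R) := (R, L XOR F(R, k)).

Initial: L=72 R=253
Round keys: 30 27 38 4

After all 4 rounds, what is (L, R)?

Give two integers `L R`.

Round 1 (k=30): L=253 R=229
Round 2 (k=27): L=229 R=211
Round 3 (k=38): L=211 R=188
Round 4 (k=4): L=188 R=36

Answer: 188 36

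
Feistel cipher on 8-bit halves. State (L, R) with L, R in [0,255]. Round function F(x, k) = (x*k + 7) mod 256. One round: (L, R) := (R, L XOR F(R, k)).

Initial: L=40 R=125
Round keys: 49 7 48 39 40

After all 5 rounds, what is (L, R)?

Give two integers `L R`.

Round 1 (k=49): L=125 R=220
Round 2 (k=7): L=220 R=118
Round 3 (k=48): L=118 R=251
Round 4 (k=39): L=251 R=50
Round 5 (k=40): L=50 R=44

Answer: 50 44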